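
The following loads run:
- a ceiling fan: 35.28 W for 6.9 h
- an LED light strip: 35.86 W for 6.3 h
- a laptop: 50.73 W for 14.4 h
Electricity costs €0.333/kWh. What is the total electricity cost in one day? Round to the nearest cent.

ceiling fan: 35.28 W × 6.9 h = 243 Wh = 0.2434 kWh
LED light strip: 35.86 W × 6.3 h = 226 Wh = 0.2259 kWh
laptop: 50.73 W × 14.4 h = 731 Wh = 0.7305 kWh
Total energy = 0.2434 + 0.2259 + 0.7305 = 1.2 kWh
Cost = 1.2 kWh × €0.333 = €0.40

€0.40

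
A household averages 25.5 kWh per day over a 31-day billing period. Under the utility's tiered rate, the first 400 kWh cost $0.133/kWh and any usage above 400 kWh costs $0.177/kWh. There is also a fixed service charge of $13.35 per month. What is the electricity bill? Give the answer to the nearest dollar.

$136

Usage = 25.5 kWh/day × 31 days = 790.5 kWh
First 400 kWh × $0.133 = $53.20
Remaining 390.5 kWh × $0.177 = $69.12
Energy charge = $122.32; + service $13.35 = $135.67 ≈ $136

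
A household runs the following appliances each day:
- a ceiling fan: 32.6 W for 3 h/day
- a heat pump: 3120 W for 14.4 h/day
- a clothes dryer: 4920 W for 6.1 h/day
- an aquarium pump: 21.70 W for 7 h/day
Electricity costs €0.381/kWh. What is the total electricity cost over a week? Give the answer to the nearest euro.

€201

ceiling fan: 32.6 W × 3 h × 7 d = 685 Wh = 0.6846 kWh
heat pump: 3120 W × 14.4 h × 7 d = 314,496 Wh = 314.5 kWh
clothes dryer: 4920 W × 6.1 h × 7 d = 210,084 Wh = 210.1 kWh
aquarium pump: 21.70 W × 7 h × 7 d = 1,063 Wh = 1.063 kWh
Total energy = 0.6846 + 314.5 + 210.1 + 1.063 = 526.3 kWh
Cost = 526.3 kWh × €0.381 = €200.53 ≈ €201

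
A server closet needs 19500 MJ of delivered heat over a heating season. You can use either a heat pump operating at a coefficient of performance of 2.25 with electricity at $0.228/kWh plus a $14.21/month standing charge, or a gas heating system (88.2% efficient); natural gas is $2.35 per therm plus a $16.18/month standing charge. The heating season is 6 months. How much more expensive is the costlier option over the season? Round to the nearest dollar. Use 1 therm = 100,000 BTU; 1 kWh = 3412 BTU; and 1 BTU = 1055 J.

$45

Heat load = 19500 MJ = 19,500,000,000 J / 1055 = 18,483,412 BTU
Gas: input = 18,483,412 / 0.882 = 20,956,250 BTU = 209.6 therm → 209.6 × $2.35 = $492.47; + 6 × $16.18 standing = $589.55
Heat pump: 18,483,412 BTU / 3412 = 5,417 kWh heat; / 2.25 = 2,408 kWh in → × $0.228 = $548.94; + 6 × $14.21 standing = $634.20
Difference = |$589.55 − $634.20| = $44.65 ≈ $45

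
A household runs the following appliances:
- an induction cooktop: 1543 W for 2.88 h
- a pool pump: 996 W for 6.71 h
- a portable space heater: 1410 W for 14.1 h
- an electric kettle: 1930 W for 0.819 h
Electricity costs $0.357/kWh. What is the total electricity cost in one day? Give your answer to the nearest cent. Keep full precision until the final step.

induction cooktop: 1543 W × 2.88 h = 4,444 Wh = 4.444 kWh
pool pump: 996 W × 6.71 h = 6,683 Wh = 6.683 kWh
portable space heater: 1410 W × 14.1 h = 19,881 Wh = 19.88 kWh
electric kettle: 1930 W × 0.819 h = 1,581 Wh = 1.581 kWh
Total energy = 4.444 + 6.683 + 19.88 + 1.581 = 32.59 kWh
Cost = 32.59 kWh × $0.357 = $11.63

$11.63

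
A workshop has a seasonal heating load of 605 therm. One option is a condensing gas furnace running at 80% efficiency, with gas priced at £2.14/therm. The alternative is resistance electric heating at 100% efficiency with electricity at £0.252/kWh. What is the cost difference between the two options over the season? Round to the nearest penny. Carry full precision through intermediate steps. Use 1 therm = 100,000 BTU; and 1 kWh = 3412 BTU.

£2849.97

Heat load = 605 therm × 100,000 = 60,500,000 BTU
Gas: input = 60,500,000 / 0.80 = 75,625,000 BTU = 756.2 therm → 756.2 × £2.14 = £1,618.38
Electric: 60,500,000 BTU / 3412 = 17,730 kWh → × £0.252 = £4,468.35
Difference = |£1,618.38 − £4,468.35| = £2,849.97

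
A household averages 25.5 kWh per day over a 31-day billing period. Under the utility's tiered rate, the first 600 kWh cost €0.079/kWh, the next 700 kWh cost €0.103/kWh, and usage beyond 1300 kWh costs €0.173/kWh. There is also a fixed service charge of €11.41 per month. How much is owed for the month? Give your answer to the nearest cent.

€78.43

Usage = 25.5 kWh/day × 31 days = 790.5 kWh
First 600 kWh × €0.079 = €47.40
Next 190.5 kWh × €0.103 = €19.62
Remaining tier: 0 kWh (not reached)
Energy charge = €67.02; + service €11.41 = €78.43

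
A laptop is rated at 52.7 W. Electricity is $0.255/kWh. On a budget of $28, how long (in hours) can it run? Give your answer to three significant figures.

2080 h

Energy budget = $28 / $0.255 per kWh = 109.8 kWh = 109,804 Wh
Runtime = 109,804 Wh / 52.7 W = 2,084 h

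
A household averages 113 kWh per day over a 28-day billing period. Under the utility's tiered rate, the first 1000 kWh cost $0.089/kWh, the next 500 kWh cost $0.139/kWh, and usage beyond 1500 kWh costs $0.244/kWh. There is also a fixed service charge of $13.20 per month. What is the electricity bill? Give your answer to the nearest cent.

Usage = 113 kWh/day × 28 days = 3164 kWh
First 1000 kWh × $0.089 = $89.00
Next 500 kWh × $0.139 = $69.50
Remaining 1664 kWh × $0.244 = $406.02
Energy charge = $564.52; + service $13.20 = $577.72

$577.72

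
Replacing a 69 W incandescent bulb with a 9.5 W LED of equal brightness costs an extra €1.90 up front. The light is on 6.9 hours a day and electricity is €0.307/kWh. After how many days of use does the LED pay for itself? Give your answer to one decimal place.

15.1 days

Power saved = 69 − 9.5 = 59.5 W
Daily energy saved = 59.5 W × 6.9 h = 410.6 Wh = 0.41055 kWh
Daily savings = 0.41055 × €0.307 = €0.1260
Payback = €1.90 / €0.1260 per day = 15.07 days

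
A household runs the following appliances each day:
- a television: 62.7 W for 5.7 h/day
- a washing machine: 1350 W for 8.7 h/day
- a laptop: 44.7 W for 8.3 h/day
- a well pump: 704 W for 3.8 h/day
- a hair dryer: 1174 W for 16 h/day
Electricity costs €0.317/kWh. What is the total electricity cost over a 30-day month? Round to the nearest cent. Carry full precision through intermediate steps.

television: 62.7 W × 5.7 h × 30 d = 10,722 Wh = 10.72 kWh
washing machine: 1350 W × 8.7 h × 30 d = 352,350 Wh = 352.3 kWh
laptop: 44.7 W × 8.3 h × 30 d = 11,130 Wh = 11.13 kWh
well pump: 704 W × 3.8 h × 30 d = 80,256 Wh = 80.26 kWh
hair dryer: 1174 W × 16 h × 30 d = 563,520 Wh = 563.5 kWh
Total energy = 10.72 + 352.3 + 11.13 + 80.26 + 563.5 = 1,018 kWh
Cost = 1,018 kWh × €0.317 = €322.70

€322.70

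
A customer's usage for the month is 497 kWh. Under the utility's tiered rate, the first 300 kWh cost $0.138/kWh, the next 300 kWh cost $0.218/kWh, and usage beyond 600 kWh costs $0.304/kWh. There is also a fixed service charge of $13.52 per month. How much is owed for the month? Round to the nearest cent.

$97.87

First 300 kWh × $0.138 = $41.40
Next 197 kWh × $0.218 = $42.95
Remaining tier: 0 kWh (not reached)
Energy charge = $84.35; + service $13.52 = $97.87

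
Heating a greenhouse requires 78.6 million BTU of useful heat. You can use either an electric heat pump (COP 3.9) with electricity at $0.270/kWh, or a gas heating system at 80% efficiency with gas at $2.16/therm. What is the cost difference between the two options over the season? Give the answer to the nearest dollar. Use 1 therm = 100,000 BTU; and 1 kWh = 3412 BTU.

$527

Heat load = 78.6 × 10⁶ BTU = 78,600,000 BTU
Gas: input = 78,600,000 / 0.80 = 98,250,000 BTU = 982.5 therm → 982.5 × $2.16 = $2,122.20
Heat pump: 78,600,000 BTU / 3412 = 23,040 kWh heat; / 3.9 = 5,907 kWh in → × $0.270 = $1,594.82
Difference = |$2,122.20 − $1,594.82| = $527.38 ≈ $527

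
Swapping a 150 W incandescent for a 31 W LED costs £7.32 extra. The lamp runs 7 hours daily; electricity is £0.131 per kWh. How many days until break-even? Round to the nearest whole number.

67 days

Power saved = 150 − 31 = 119 W
Daily energy saved = 119 W × 7 h = 833 Wh = 0.833 kWh
Daily savings = 0.833 × £0.131 = £0.1091
Payback = £7.32 / £0.1091 per day = 67.08 days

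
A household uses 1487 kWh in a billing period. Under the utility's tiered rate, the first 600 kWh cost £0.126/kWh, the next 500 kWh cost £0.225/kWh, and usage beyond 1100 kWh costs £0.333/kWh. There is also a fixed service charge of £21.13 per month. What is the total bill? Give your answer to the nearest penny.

First 600 kWh × £0.126 = £75.60
Next 500 kWh × £0.225 = £112.50
Remaining 387 kWh × £0.333 = £128.87
Energy charge = £316.97; + service £21.13 = £338.10

£338.10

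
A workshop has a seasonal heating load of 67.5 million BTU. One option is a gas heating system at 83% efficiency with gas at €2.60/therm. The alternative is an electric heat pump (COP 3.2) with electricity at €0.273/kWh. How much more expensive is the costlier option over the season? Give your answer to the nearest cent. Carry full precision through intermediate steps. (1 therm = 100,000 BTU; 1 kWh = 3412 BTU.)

€426.71

Heat load = 67.5 × 10⁶ BTU = 67,500,000 BTU
Gas: input = 67,500,000 / 0.83 = 81,325,301 BTU = 813.3 therm → 813.3 × €2.60 = €2,114.46
Heat pump: 67,500,000 BTU / 3412 = 19,780 kWh heat; / 3.2 = 6,182 kWh in → × €0.273 = €1,687.75
Difference = |€2,114.46 − €1,687.75| = €426.71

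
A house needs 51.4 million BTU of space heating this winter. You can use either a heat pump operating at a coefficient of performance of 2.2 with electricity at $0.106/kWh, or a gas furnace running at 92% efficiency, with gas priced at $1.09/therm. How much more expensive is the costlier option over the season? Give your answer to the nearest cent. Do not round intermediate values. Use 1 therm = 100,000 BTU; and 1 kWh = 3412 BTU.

Heat load = 51.4 × 10⁶ BTU = 51,400,000 BTU
Gas: input = 51,400,000 / 0.92 = 55,869,565 BTU = 558.7 therm → 558.7 × $1.09 = $608.98
Heat pump: 51,400,000 BTU / 3412 = 15,060 kWh heat; / 2.2 = 6,847 kWh in → × $0.106 = $725.83
Difference = |$608.98 − $725.83| = $116.86

$116.86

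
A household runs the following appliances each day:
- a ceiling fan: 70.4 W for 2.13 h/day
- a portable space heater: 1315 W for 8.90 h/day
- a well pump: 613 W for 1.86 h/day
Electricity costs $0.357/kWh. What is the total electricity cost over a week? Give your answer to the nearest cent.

ceiling fan: 70.4 W × 2.13 h × 7 d = 1,050 Wh = 1.05 kWh
portable space heater: 1315 W × 8.90 h × 7 d = 81,924 Wh = 81.92 kWh
well pump: 613 W × 1.86 h × 7 d = 7,981 Wh = 7.981 kWh
Total energy = 1.05 + 81.92 + 7.981 = 90.96 kWh
Cost = 90.96 kWh × $0.357 = $32.47

$32.47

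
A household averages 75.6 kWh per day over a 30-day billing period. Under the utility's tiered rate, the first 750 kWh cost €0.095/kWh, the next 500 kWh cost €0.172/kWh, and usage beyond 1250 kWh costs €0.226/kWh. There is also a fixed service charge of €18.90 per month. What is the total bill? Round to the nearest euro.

€406

Usage = 75.6 kWh/day × 30 days = 2268 kWh
First 750 kWh × €0.095 = €71.25
Next 500 kWh × €0.172 = €86.00
Remaining 1018 kWh × €0.226 = €230.07
Energy charge = €387.32; + service €18.90 = €406.22 ≈ €406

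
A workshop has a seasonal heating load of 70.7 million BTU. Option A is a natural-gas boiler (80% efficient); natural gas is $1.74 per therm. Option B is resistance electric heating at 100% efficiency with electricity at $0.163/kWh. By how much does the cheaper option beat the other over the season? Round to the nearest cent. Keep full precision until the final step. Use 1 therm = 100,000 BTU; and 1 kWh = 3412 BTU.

$1839.80

Heat load = 70.7 × 10⁶ BTU = 70,700,000 BTU
Gas: input = 70,700,000 / 0.800 = 88,375,000 BTU = 883.8 therm → 883.8 × $1.74 = $1,537.72
Electric: 70,700,000 BTU / 3412 = 20,720 kWh → × $0.163 = $3,377.52
Difference = |$1,537.72 − $3,377.52| = $1,839.80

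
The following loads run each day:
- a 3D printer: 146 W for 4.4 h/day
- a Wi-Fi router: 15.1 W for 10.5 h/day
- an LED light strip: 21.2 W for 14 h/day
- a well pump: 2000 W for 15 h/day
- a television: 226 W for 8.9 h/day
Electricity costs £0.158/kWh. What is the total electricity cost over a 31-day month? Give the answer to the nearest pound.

£162

3D printer: 146 W × 4.4 h × 31 d = 19,914 Wh = 19.91 kWh
Wi-Fi router: 15.1 W × 10.5 h × 31 d = 4,915 Wh = 4.915 kWh
LED light strip: 21.2 W × 14 h × 31 d = 9,201 Wh = 9.201 kWh
well pump: 2000 W × 15 h × 31 d = 930,000 Wh = 930 kWh
television: 226 W × 8.9 h × 31 d = 62,353 Wh = 62.35 kWh
Total energy = 19.91 + 4.915 + 9.201 + 930 + 62.35 = 1,026 kWh
Cost = 1,026 kWh × £0.158 = £162.17 ≈ £162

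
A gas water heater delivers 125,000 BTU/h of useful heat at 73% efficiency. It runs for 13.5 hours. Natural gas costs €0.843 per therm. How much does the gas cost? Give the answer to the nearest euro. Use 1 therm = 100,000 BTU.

Heat delivered = 125,000 BTU/h × 13.5 h = 1,687,500 BTU
Gas input = 1,687,500 / 0.73 = 2,311,644 BTU
= 2,311,644 / 100,000 = 23.12 therm
Cost = 23.12 × €0.843/therm = €19.49 ≈ €19

€19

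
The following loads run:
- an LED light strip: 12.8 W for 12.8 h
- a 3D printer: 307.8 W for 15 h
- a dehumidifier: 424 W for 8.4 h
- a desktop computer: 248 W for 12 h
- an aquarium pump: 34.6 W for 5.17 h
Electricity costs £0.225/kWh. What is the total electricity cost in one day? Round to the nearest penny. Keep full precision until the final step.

£2.59

LED light strip: 12.8 W × 12.8 h = 164 Wh = 0.1638 kWh
3D printer: 307.8 W × 15 h = 4,617 Wh = 4.617 kWh
dehumidifier: 424 W × 8.4 h = 3,562 Wh = 3.562 kWh
desktop computer: 248 W × 12 h = 2,976 Wh = 2.976 kWh
aquarium pump: 34.6 W × 5.17 h = 179 Wh = 0.1789 kWh
Total energy = 0.1638 + 4.617 + 3.562 + 2.976 + 0.1789 = 11.5 kWh
Cost = 11.5 kWh × £0.225 = £2.59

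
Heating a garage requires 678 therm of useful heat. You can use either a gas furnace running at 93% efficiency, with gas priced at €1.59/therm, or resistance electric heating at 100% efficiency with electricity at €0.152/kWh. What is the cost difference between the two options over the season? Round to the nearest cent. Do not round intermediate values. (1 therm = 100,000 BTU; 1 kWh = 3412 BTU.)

Heat load = 678 therm × 100,000 = 67,800,000 BTU
Gas: input = 67,800,000 / 0.93 = 72,903,226 BTU = 729 therm → 729 × €1.59 = €1,159.16
Electric: 67,800,000 BTU / 3412 = 19,870 kWh → × €0.152 = €3,020.40
Difference = |€1,159.16 − €3,020.40| = €1,861.24

€1861.24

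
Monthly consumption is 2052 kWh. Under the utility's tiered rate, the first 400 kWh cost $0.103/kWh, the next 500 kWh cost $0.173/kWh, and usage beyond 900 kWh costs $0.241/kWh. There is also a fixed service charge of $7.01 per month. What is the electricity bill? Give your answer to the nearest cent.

First 400 kWh × $0.103 = $41.20
Next 500 kWh × $0.173 = $86.50
Remaining 1152 kWh × $0.241 = $277.63
Energy charge = $405.33; + service $7.01 = $412.34

$412.34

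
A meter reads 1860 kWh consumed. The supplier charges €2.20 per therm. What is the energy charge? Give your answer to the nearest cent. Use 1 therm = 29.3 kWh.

1860 kWh × (0.03413 therm/kWh) = 63.48 therm
Cost = 63.48 therm × €2.20/therm = €139.66

€139.66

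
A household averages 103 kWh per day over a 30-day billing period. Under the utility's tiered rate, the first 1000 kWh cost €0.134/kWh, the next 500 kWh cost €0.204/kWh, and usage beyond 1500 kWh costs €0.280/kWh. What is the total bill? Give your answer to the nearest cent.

Usage = 103 kWh/day × 30 days = 3090 kWh
First 1000 kWh × €0.134 = €134.00
Next 500 kWh × €0.204 = €102.00
Remaining 1590 kWh × €0.280 = €445.20
Total = €681.20

€681.20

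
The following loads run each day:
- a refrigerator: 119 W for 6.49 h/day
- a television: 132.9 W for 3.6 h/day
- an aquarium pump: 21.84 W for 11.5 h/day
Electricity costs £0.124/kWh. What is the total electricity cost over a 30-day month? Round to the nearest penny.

£5.59

refrigerator: 119 W × 6.49 h × 30 d = 23,169 Wh = 23.17 kWh
television: 132.9 W × 3.6 h × 30 d = 14,353 Wh = 14.35 kWh
aquarium pump: 21.84 W × 11.5 h × 30 d = 7,535 Wh = 7.535 kWh
Total energy = 23.17 + 14.35 + 7.535 = 45.06 kWh
Cost = 45.06 kWh × £0.124 = £5.59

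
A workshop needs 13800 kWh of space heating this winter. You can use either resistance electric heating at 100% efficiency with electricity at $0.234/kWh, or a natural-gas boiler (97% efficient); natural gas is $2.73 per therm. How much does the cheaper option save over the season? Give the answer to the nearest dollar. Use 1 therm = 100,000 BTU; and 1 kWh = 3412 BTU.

Heat load = 13800 kWh × 3412 = 47,085,600 BTU
Gas: input = 47,085,600 / 0.97 = 48,541,856 BTU = 485.4 therm → 485.4 × $2.73 = $1,325.19
Electric: 47,085,600 BTU / 3412 = 13,800 kWh → × $0.234 = $3,229.20
Difference = |$1,325.19 − $3,229.20| = $1,904.01 ≈ $1904

$1904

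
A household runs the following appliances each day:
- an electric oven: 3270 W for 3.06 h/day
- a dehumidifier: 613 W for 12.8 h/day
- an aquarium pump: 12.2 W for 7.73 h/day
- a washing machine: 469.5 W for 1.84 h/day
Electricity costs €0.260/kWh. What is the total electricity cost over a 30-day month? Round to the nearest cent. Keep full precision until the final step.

€146.72

electric oven: 3270 W × 3.06 h × 30 d = 300,186 Wh = 300.2 kWh
dehumidifier: 613 W × 12.8 h × 30 d = 235,392 Wh = 235.4 kWh
aquarium pump: 12.2 W × 7.73 h × 30 d = 2,829 Wh = 2.829 kWh
washing machine: 469.5 W × 1.84 h × 30 d = 25,916 Wh = 25.92 kWh
Total energy = 300.2 + 235.4 + 2.829 + 25.92 = 564.3 kWh
Cost = 564.3 kWh × €0.260 = €146.72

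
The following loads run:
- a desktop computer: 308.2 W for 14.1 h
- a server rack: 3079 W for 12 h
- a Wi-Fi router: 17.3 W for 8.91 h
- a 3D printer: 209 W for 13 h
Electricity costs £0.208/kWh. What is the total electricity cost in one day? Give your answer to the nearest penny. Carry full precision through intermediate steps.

£9.19

desktop computer: 308.2 W × 14.1 h = 4,346 Wh = 4.346 kWh
server rack: 3079 W × 12 h = 36,948 Wh = 36.95 kWh
Wi-Fi router: 17.3 W × 8.91 h = 154 Wh = 0.1541 kWh
3D printer: 209 W × 13 h = 2,717 Wh = 2.717 kWh
Total energy = 4.346 + 36.95 + 0.1541 + 2.717 = 44.16 kWh
Cost = 44.16 kWh × £0.208 = £9.19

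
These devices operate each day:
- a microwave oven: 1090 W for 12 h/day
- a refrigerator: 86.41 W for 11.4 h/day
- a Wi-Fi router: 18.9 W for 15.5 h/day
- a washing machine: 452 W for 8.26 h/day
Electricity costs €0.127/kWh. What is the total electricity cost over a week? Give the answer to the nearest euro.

microwave oven: 1090 W × 12 h × 7 d = 91,560 Wh = 91.56 kWh
refrigerator: 86.41 W × 11.4 h × 7 d = 6,896 Wh = 6.896 kWh
Wi-Fi router: 18.9 W × 15.5 h × 7 d = 2,051 Wh = 2.051 kWh
washing machine: 452 W × 8.26 h × 7 d = 26,135 Wh = 26.13 kWh
Total energy = 91.56 + 6.896 + 2.051 + 26.13 = 126.6 kWh
Cost = 126.6 kWh × €0.127 = €16.08 ≈ €16

€16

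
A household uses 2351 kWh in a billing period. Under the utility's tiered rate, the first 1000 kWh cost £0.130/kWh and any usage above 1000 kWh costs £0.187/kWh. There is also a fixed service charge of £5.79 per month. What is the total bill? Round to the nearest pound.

£388

First 1000 kWh × £0.130 = £130.00
Remaining 1351 kWh × £0.187 = £252.64
Energy charge = £382.64; + service £5.79 = £388.43 ≈ £388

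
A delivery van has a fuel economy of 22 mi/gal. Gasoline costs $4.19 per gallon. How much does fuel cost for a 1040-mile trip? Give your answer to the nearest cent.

Fuel = 1040 mi / 22 mpg = 47.27 gal
Cost = 47.27 gal × $4.19/gal = $198.07

$198.07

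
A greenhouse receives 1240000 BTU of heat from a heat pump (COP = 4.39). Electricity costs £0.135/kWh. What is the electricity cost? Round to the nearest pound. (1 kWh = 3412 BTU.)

Heat delivered = 1,240,000 BTU / 3412 = 363.4 kWh
Electrical input = 363.4 kWh / 4.39 = 82.78 kWh
Cost = 82.78 × £0.135/kWh = £11.18 ≈ £11

£11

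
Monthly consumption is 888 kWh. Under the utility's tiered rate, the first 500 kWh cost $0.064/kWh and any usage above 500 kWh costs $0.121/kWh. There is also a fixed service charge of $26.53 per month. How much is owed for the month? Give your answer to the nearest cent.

$105.48

First 500 kWh × $0.064 = $32.00
Remaining 388 kWh × $0.121 = $46.95
Energy charge = $78.95; + service $26.53 = $105.48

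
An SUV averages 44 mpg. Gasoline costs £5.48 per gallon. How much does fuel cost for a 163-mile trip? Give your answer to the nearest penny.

Fuel = 163 mi / 44 mpg = 3.705 gal
Cost = 3.705 gal × £5.48/gal = £20.30

£20.30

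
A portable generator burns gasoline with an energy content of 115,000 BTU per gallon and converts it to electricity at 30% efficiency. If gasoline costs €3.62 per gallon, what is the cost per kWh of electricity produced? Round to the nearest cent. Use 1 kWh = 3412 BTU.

Electrical output per gallon = 115,000 BTU × 0.30 / 3412 BTU/kWh = 10.11 kWh
Cost per kWh = €3.62 / 10.11 kWh = €0.358

€0.36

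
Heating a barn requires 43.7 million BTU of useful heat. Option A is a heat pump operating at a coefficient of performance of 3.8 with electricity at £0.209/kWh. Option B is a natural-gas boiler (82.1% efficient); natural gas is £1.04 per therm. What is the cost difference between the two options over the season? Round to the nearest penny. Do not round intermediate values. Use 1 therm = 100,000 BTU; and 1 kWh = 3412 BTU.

£150.86

Heat load = 43.7 × 10⁶ BTU = 43,700,000 BTU
Gas: input = 43,700,000 / 0.821 = 53,227,771 BTU = 532.3 therm → 532.3 × £1.04 = £553.57
Heat pump: 43,700,000 BTU / 3412 = 12,810 kWh heat; / 3.8 = 3,370 kWh in → × £0.209 = £704.43
Difference = |£553.57 − £704.43| = £150.86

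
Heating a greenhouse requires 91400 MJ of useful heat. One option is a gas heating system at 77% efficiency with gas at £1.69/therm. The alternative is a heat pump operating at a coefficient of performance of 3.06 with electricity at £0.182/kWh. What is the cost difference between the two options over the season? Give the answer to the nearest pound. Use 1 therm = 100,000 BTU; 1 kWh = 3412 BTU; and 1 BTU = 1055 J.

Heat load = 91400 MJ = 91,400,000,000 J / 1055 = 86,635,071 BTU
Gas: input = 86,635,071 / 0.77 = 112,513,079 BTU = 1,125 therm → 1,125 × £1.69 = £1,901.47
Heat pump: 86,635,071 BTU / 3412 = 25,390 kWh heat; / 3.06 = 8,298 kWh in → × £0.182 = £1,510.20
Difference = |£1,901.47 − £1,510.20| = £391.27 ≈ £391

£391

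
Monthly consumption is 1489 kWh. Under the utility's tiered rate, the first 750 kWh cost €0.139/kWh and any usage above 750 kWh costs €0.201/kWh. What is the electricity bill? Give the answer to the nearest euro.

First 750 kWh × €0.139 = €104.25
Remaining 739 kWh × €0.201 = €148.54
Total = €252.79 ≈ €253

€253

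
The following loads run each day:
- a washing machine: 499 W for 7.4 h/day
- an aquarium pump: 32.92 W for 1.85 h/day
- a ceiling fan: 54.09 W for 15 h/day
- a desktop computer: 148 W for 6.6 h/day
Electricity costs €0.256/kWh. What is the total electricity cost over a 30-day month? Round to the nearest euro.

washing machine: 499 W × 7.4 h × 30 d = 110,778 Wh = 110.8 kWh
aquarium pump: 32.92 W × 1.85 h × 30 d = 1,827 Wh = 1.827 kWh
ceiling fan: 54.09 W × 15 h × 30 d = 24,340 Wh = 24.34 kWh
desktop computer: 148 W × 6.6 h × 30 d = 29,304 Wh = 29.3 kWh
Total energy = 110.8 + 1.827 + 24.34 + 29.3 = 166.2 kWh
Cost = 166.2 kWh × €0.256 = €42.56 ≈ €43

€43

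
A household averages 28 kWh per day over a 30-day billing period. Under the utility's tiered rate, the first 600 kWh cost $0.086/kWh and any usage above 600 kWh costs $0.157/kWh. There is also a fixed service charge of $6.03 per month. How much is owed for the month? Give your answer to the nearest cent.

$95.31

Usage = 28 kWh/day × 30 days = 840 kWh
First 600 kWh × $0.086 = $51.60
Remaining 240 kWh × $0.157 = $37.68
Energy charge = $89.28; + service $6.03 = $95.31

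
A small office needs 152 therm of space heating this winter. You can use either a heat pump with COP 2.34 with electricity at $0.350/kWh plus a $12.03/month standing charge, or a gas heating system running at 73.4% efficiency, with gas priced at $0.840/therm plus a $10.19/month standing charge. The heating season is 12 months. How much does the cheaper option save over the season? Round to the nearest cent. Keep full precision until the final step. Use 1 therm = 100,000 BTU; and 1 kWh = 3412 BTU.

$514.46

Heat load = 152 therm × 100,000 = 15,200,000 BTU
Gas: input = 15,200,000 / 0.734 = 20,708,447 BTU = 207.1 therm → 207.1 × $0.840 = $173.95; + 12 × $10.19 standing = $296.23
Heat pump: 15,200,000 BTU / 3412 = 4,455 kWh heat; / 2.34 = 1,904 kWh in → × $0.350 = $666.33; + 12 × $12.03 standing = $810.69
Difference = |$296.23 − $810.69| = $514.46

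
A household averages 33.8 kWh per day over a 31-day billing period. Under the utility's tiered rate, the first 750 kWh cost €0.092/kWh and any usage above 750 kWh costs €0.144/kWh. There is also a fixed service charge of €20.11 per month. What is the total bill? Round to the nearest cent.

€131.99

Usage = 33.8 kWh/day × 31 days = 1047.8 kWh
First 750 kWh × €0.092 = €69.00
Remaining 297.8 kWh × €0.144 = €42.88
Energy charge = €111.88; + service €20.11 = €131.99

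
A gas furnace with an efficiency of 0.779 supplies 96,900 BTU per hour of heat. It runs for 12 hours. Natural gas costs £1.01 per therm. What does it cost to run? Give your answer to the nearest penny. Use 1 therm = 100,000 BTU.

Heat delivered = 96,900 BTU/h × 12 h = 1,162,800 BTU
Gas input = 1,162,800 / 0.779 = 1,492,683 BTU
= 1,492,683 / 100,000 = 14.93 therm
Cost = 14.93 × £1.01/therm = £15.08

£15.08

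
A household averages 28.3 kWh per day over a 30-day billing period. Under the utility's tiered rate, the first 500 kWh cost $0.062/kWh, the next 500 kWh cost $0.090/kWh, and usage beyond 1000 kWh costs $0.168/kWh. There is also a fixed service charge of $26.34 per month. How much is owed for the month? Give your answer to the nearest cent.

$88.75

Usage = 28.3 kWh/day × 30 days = 849 kWh
First 500 kWh × $0.062 = $31.00
Next 349 kWh × $0.090 = $31.41
Remaining tier: 0 kWh (not reached)
Energy charge = $62.41; + service $26.34 = $88.75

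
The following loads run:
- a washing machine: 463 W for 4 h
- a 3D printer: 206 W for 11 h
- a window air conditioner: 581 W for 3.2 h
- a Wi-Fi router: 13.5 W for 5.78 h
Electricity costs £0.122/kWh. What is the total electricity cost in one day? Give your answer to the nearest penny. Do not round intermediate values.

£0.74

washing machine: 463 W × 4 h = 1,852 Wh = 1.852 kWh
3D printer: 206 W × 11 h = 2,266 Wh = 2.266 kWh
window air conditioner: 581 W × 3.2 h = 1,859 Wh = 1.859 kWh
Wi-Fi router: 13.5 W × 5.78 h = 78 Wh = 0.07803 kWh
Total energy = 1.852 + 2.266 + 1.859 + 0.07803 = 6.055 kWh
Cost = 6.055 kWh × £0.122 = £0.74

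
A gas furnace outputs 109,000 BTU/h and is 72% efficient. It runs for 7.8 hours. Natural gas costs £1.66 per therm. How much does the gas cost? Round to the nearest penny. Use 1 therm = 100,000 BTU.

Heat delivered = 109,000 BTU/h × 7.8 h = 850,200 BTU
Gas input = 850,200 / 0.72 = 1,180,833 BTU
= 1,180,833 / 100,000 = 11.81 therm
Cost = 11.81 × £1.66/therm = £19.60

£19.60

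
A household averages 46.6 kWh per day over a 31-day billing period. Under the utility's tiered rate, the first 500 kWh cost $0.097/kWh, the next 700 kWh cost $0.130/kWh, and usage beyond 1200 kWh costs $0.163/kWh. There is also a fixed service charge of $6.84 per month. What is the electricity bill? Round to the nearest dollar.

Usage = 46.6 kWh/day × 31 days = 1444.6 kWh
First 500 kWh × $0.097 = $48.50
Next 700 kWh × $0.130 = $91.00
Remaining 244.6 kWh × $0.163 = $39.87
Energy charge = $179.37; + service $6.84 = $186.21 ≈ $186

$186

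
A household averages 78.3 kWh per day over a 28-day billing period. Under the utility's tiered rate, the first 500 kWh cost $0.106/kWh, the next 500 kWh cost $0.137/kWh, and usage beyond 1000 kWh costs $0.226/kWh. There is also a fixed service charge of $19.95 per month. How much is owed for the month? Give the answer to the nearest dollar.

Usage = 78.3 kWh/day × 28 days = 2192.4 kWh
First 500 kWh × $0.106 = $53.00
Next 500 kWh × $0.137 = $68.50
Remaining 1192.4 kWh × $0.226 = $269.48
Energy charge = $390.98; + service $19.95 = $410.93 ≈ $411

$411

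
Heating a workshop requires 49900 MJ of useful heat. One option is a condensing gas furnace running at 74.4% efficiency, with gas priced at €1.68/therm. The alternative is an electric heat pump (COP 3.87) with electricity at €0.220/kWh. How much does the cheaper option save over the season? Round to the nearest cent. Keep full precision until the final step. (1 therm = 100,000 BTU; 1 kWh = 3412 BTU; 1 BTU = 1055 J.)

Heat load = 49900 MJ = 49,900,000,000 J / 1055 = 47,298,578 BTU
Gas: input = 47,298,578 / 0.744 = 63,573,358 BTU = 635.7 therm → 635.7 × €1.68 = €1,068.03
Heat pump: 47,298,578 BTU / 3412 = 13,860 kWh heat; / 3.87 = 3,582 kWh in → × €0.220 = €788.04
Difference = |€1,068.03 − €788.04| = €279.99

€279.99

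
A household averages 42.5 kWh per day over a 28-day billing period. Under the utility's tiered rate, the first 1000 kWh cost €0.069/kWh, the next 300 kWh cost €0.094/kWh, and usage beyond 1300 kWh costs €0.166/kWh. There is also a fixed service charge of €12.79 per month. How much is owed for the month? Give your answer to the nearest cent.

Usage = 42.5 kWh/day × 28 days = 1190 kWh
First 1000 kWh × €0.069 = €69.00
Next 190 kWh × €0.094 = €17.86
Remaining tier: 0 kWh (not reached)
Energy charge = €86.86; + service €12.79 = €99.65

€99.65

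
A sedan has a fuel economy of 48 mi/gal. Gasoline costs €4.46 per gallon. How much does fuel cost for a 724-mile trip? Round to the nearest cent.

Fuel = 724 mi / 48 mpg = 15.08 gal
Cost = 15.08 gal × €4.46/gal = €67.27

€67.27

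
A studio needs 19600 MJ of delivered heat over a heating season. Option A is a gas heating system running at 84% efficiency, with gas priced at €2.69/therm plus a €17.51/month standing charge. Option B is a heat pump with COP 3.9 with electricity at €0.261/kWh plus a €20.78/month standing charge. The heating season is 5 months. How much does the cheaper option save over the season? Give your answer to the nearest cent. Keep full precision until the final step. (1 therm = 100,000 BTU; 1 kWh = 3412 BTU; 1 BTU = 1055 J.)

€214.20

Heat load = 19600 MJ = 19,600,000,000 J / 1055 = 18,578,199 BTU
Gas: input = 18,578,199 / 0.84 = 22,116,904 BTU = 221.2 therm → 221.2 × €2.69 = €594.94; + 5 × €17.51 standing = €682.49
Heat pump: 18,578,199 BTU / 3412 = 5,445 kWh heat; / 3.9 = 1,396 kWh in → × €0.261 = €364.39; + 5 × €20.78 standing = €468.29
Difference = |€682.49 − €468.29| = €214.20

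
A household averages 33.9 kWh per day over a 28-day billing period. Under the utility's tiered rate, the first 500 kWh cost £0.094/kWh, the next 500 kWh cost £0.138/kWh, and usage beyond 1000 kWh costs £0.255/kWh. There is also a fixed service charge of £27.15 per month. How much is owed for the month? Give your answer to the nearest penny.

£136.14

Usage = 33.9 kWh/day × 28 days = 949.2 kWh
First 500 kWh × £0.094 = £47.00
Next 449.2 kWh × £0.138 = £61.99
Remaining tier: 0 kWh (not reached)
Energy charge = £108.99; + service £27.15 = £136.14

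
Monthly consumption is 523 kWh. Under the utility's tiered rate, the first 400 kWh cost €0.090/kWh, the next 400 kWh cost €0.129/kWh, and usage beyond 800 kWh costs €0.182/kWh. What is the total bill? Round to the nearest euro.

€52

First 400 kWh × €0.090 = €36.00
Next 123 kWh × €0.129 = €15.87
Remaining tier: 0 kWh (not reached)
Total = €51.87 ≈ €52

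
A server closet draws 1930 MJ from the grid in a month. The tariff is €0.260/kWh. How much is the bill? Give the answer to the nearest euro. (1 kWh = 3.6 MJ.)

1930 MJ × (0.27778 kWh/MJ) = 536.1 kWh
Cost = 536.1 kWh × €0.260/kWh = €139.39 ≈ €139

€139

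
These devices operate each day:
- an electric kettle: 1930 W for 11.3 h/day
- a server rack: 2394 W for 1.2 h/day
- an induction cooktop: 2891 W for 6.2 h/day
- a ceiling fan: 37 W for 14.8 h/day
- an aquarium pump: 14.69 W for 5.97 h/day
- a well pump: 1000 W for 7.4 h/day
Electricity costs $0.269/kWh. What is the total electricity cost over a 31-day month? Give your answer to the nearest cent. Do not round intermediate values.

electric kettle: 1930 W × 11.3 h × 31 d = 676,079 Wh = 676.1 kWh
server rack: 2394 W × 1.2 h × 31 d = 89,057 Wh = 89.06 kWh
induction cooktop: 2891 W × 6.2 h × 31 d = 555,650 Wh = 555.7 kWh
ceiling fan: 37 W × 14.8 h × 31 d = 16,976 Wh = 16.98 kWh
aquarium pump: 14.69 W × 5.97 h × 31 d = 2,719 Wh = 2.719 kWh
well pump: 1000 W × 7.4 h × 31 d = 229,400 Wh = 229.4 kWh
Total energy = 676.1 + 89.06 + 555.7 + 16.98 + 2.719 + 229.4 = 1,570 kWh
Cost = 1,570 kWh × $0.269 = $422.30

$422.30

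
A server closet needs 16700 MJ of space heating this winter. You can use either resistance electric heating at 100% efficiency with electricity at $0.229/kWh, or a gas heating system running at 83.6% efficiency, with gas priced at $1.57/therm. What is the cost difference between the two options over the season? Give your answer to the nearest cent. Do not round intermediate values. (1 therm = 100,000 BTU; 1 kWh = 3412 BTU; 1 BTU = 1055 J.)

$765.13

Heat load = 16700 MJ = 16,700,000,000 J / 1055 = 15,829,384 BTU
Gas: input = 15,829,384 / 0.836 = 18,934,670 BTU = 189.3 therm → 189.3 × $1.57 = $297.27
Electric: 15,829,384 BTU / 3412 = 4,639 kWh → × $0.229 = $1,062.41
Difference = |$297.27 − $1,062.41| = $765.13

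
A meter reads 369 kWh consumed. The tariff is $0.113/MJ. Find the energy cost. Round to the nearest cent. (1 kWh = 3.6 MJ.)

369 kWh × (3.6 MJ/kWh) = 1,328 MJ
Cost = 1,328 MJ × $0.113/MJ = $150.11

$150.11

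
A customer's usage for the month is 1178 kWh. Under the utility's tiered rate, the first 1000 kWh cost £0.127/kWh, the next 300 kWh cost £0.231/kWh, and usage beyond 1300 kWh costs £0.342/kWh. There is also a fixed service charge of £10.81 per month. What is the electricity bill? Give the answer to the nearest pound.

First 1000 kWh × £0.127 = £127.00
Next 178 kWh × £0.231 = £41.12
Remaining tier: 0 kWh (not reached)
Energy charge = £168.12; + service £10.81 = £178.93 ≈ £179

£179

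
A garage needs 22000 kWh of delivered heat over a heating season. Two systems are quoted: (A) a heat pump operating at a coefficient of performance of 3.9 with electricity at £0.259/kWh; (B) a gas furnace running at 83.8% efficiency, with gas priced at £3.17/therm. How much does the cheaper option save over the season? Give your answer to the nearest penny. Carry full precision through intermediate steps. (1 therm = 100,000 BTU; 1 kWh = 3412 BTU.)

£1378.51

Heat load = 22000 kWh × 3412 = 75,064,000 BTU
Gas: input = 75,064,000 / 0.838 = 89,575,179 BTU = 895.8 therm → 895.8 × £3.17 = £2,839.53
Heat pump: 75,064,000 BTU / 3412 = 22,000 kWh heat; / 3.9 = 5,641 kWh in → × £0.259 = £1,461.03
Difference = |£2,839.53 − £1,461.03| = £1,378.51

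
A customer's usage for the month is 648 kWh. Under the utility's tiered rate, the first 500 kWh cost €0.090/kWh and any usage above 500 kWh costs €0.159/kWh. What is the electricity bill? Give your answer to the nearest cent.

First 500 kWh × €0.090 = €45.00
Remaining 148 kWh × €0.159 = €23.53
Total = €68.53

€68.53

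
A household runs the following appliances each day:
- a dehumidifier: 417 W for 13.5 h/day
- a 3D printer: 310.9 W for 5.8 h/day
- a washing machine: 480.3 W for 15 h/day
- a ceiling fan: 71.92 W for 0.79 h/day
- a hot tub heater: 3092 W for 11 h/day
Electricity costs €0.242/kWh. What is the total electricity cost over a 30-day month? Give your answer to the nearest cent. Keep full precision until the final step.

dehumidifier: 417 W × 13.5 h × 30 d = 168,885 Wh = 168.9 kWh
3D printer: 310.9 W × 5.8 h × 30 d = 54,097 Wh = 54.1 kWh
washing machine: 480.3 W × 15 h × 30 d = 216,135 Wh = 216.1 kWh
ceiling fan: 71.92 W × 0.79 h × 30 d = 1,705 Wh = 1.705 kWh
hot tub heater: 3092 W × 11 h × 30 d = 1,020,360 Wh = 1,020 kWh
Total energy = 168.9 + 54.1 + 216.1 + 1.705 + 1,020 = 1,461 kWh
Cost = 1,461 kWh × €0.242 = €353.61

€353.61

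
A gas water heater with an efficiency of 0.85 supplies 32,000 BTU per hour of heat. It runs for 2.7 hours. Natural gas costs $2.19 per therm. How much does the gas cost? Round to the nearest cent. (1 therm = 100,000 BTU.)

Heat delivered = 32,000 BTU/h × 2.7 h = 86,400 BTU
Gas input = 86,400 / 0.85 = 101,647 BTU
= 101,647 / 100,000 = 1.016 therm
Cost = 1.016 × $2.19/therm = $2.23

$2.23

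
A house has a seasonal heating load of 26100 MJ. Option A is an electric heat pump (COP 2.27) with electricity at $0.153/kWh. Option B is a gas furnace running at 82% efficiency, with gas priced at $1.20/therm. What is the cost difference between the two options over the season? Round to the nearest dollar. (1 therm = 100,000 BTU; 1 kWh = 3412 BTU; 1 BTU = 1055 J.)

$127

Heat load = 26100 MJ = 26,100,000,000 J / 1055 = 24,739,336 BTU
Gas: input = 24,739,336 / 0.82 = 30,169,923 BTU = 301.7 therm → 301.7 × $1.20 = $362.04
Heat pump: 24,739,336 BTU / 3412 = 7,251 kWh heat; / 2.27 = 3,194 kWh in → × $0.153 = $488.70
Difference = |$362.04 − $488.70| = $126.66 ≈ $127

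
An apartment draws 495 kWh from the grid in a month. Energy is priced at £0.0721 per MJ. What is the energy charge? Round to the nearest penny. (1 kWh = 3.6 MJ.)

£128.48

495 kWh × (3.6 MJ/kWh) = 1,782 MJ
Cost = 1,782 MJ × £0.0721/MJ = £128.48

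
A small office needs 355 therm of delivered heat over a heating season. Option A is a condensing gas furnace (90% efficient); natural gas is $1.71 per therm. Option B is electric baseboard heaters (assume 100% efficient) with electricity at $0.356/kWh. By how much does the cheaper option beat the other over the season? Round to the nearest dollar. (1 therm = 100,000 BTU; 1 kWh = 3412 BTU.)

$3029

Heat load = 355 therm × 100,000 = 35,500,000 BTU
Gas: input = 35,500,000 / 0.90 = 39,444,444 BTU = 394.4 therm → 394.4 × $1.71 = $674.50
Electric: 35,500,000 BTU / 3412 = 10,400 kWh → × $0.356 = $3,703.99
Difference = |$674.50 − $3,703.99| = $3,029.49 ≈ $3029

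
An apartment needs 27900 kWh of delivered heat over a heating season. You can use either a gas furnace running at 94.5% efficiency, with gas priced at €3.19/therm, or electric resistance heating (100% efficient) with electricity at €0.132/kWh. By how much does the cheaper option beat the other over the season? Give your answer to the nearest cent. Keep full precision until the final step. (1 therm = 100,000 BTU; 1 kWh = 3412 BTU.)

€469.35

Heat load = 27900 kWh × 3412 = 95,194,800 BTU
Gas: input = 95,194,800 / 0.945 = 100,735,238 BTU = 1,007 therm → 1,007 × €3.19 = €3,213.45
Electric: 95,194,800 BTU / 3412 = 27,900 kWh → × €0.132 = €3,682.80
Difference = |€3,213.45 − €3,682.80| = €469.35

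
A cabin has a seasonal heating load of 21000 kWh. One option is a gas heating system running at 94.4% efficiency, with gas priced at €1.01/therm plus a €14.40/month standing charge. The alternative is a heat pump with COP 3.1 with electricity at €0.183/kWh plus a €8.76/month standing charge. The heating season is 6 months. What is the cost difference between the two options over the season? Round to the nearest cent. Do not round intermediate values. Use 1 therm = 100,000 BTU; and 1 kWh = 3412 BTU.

€439.22

Heat load = 21000 kWh × 3412 = 71,652,000 BTU
Gas: input = 71,652,000 / 0.944 = 75,902,542 BTU = 759 therm → 759 × €1.01 = €766.62; + 6 × €14.40 standing = €853.02
Heat pump: 71,652,000 BTU / 3412 = 21,000 kWh heat; / 3.1 = 6,774 kWh in → × €0.183 = €1,239.68; + 6 × €8.76 standing = €1,292.24
Difference = |€853.02 − €1,292.24| = €439.22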